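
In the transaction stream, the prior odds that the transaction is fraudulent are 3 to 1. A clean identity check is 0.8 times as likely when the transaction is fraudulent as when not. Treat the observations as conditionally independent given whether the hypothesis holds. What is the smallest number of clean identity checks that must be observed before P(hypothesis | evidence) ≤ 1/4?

10

Prior odds = 3.
Likelihood ratio per clean identity check = 0.8.
Target posterior odds = 0.25/0.75 = 1/3.
Require 0.8ⁿ ≤ 1/3 ÷ 3 = 1/9.
0.8⁹ = 262144/1953125 is still above 1/9 but 0.8¹⁰ = 1048576/9765625 is at or below it, so n = 10.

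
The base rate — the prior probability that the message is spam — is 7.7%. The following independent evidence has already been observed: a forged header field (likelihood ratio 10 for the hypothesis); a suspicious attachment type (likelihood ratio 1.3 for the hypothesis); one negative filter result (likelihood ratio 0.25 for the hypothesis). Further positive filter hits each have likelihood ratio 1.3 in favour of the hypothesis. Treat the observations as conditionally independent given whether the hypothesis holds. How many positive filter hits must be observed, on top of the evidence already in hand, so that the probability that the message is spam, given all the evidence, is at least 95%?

17

Prior odds = 0.077/0.923 = 77/923.
Combined Bayes factor of the evidence already in hand = 10 × 1.3 × 0.25 = 3.25.
Odds after that evidence = (77/923) × 3.25 = 77/284.
Target odds = 0.95/0.05 = 19.
Need 1.3ⁿ ≥ 19 ÷ (77/284) = 5396/77.
1.3¹⁶ ≈66.5417 falls short of 5396/77 but 1.3¹⁷ ≈86.5042 reaches it, so n = 17.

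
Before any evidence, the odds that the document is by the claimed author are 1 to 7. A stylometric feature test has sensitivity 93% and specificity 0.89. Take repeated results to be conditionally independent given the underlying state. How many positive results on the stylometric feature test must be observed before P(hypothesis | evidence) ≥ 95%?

3

Prior odds = 1/7.
False-positive rate = 1 − 0.89 = 0.11; likelihood ratio of a positive = 0.93/0.11 = 93/11.
Target posterior odds = 0.95/0.05 = 19.
Need (1/7) × (93/11)ⁿ ≥ 19, i.e. (93/11)ⁿ ≥ 133.
(93/11)² = 8649/121 falls short of 133 but (93/11)³ = 804357/1331 reaches it, so n = 3.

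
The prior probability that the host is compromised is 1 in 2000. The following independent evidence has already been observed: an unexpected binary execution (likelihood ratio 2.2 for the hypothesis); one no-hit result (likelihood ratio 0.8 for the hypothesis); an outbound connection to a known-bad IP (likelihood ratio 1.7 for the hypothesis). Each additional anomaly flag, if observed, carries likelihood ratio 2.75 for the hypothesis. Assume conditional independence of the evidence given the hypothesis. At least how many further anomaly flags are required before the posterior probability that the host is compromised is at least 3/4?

8

Prior odds = 0.0005/0.9995 = 1/1999.
Combined Bayes factor of the evidence already in hand = 2.2 × 0.8 × 1.7 = 2.992.
Odds after that evidence = (1/1999) × 2.992 = 374/249875.
Target odds = 0.75/0.25 = 3.
Need 2.75ⁿ ≥ 3 ÷ (374/249875) = 749625/374.
2.75⁷ = 19487171/16384 falls short of 749625/374 but 2.75⁸ = 214358881/65536 reaches it, so n = 8.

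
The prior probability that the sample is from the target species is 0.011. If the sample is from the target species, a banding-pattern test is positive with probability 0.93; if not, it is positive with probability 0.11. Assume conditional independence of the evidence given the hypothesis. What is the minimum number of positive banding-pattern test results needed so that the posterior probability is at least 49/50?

4

Prior odds: 0.011 ÷ 0.989 = 11/989.
Likelihood ratio of a positive = 0.93/0.11 = 93/11.
Target posterior odds = 0.98/0.02 = 49.
Require (93/11)ⁿ ≥ 49 ÷ (11/989) = 48461/11.
(93/11)³ = 804357/1331 falls short of 48461/11 but (93/11)⁴ = 74805201/14641 reaches it, so n = 4.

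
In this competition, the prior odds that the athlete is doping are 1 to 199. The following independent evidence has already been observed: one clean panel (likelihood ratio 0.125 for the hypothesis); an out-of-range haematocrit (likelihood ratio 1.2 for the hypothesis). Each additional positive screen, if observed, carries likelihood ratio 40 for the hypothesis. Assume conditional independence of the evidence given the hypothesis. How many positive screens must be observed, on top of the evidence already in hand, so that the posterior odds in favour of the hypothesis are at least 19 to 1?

Prior odds = 1/199.
Combined Bayes factor of the evidence already in hand = 0.125 × 1.2 = 0.15.
Odds after that evidence = (1/199) × 0.15 = 3/3980.
Target odds = 19.
Need 40ⁿ ≥ 19 ÷ (3/3980) = 75620/3.
40² = 1600 falls short of 75620/3 but 40³ = 64000 reaches it, so n = 3.

3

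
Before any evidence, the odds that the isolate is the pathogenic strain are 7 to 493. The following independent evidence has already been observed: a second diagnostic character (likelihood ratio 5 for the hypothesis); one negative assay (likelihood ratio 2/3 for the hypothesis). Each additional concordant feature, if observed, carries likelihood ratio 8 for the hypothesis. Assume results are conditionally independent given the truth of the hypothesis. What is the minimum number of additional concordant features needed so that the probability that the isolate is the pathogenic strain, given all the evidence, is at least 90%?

3

Prior odds = 7/493.
Combined Bayes factor of the evidence already in hand = 5 × (2/3) = 10/3.
Odds after that evidence = (7/493) × 10/3 = 70/1479.
Target odds = 0.9/0.1 = 9.
Need 8ⁿ ≥ 9 ÷ (70/1479) = 13311/70.
8² = 64 falls short of 13311/70 but 8³ = 512 reaches it, so n = 3.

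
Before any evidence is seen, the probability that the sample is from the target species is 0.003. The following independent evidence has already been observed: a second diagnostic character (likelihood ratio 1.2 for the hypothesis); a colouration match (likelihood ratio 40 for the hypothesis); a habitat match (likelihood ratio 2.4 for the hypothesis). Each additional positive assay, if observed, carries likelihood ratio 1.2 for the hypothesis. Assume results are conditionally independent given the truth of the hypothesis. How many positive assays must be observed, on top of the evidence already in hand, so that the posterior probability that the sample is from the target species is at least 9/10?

Prior odds = 0.003/0.997 = 3/997.
Combined Bayes factor of the evidence already in hand = 1.2 × 40 × 2.4 = 115.2.
Odds after that evidence = (3/997) × 115.2 = 1728/4985.
Target odds = 0.9/0.1 = 9.
Need 1.2ⁿ ≥ 9 ÷ (1728/4985) = 4985/192.
1.2¹⁷ ≈22.1861 falls short of 4985/192 but 1.2¹⁸ ≈26.6233 reaches it, so n = 18.

18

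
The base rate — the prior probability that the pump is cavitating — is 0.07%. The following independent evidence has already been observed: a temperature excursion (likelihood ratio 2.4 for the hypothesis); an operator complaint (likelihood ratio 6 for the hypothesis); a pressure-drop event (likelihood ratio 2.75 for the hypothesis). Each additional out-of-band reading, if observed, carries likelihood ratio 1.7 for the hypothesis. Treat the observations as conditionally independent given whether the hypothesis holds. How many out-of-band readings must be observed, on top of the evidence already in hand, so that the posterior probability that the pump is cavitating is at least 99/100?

16

Prior odds = 0.0007/0.9993 = 7/9993.
Combined Bayes factor of the evidence already in hand = 2.4 × 6 × 2.75 = 39.6.
Odds after that evidence = (7/9993) × 39.6 = 462/16655.
Target odds = 0.99/0.01 = 99.
Need 1.7ⁿ ≥ 99 ÷ (462/16655) = 49965/14.
1.7¹⁵ ≈2862.42 falls short of 49965/14 but 1.7¹⁶ ≈4866.12 reaches it, so n = 16.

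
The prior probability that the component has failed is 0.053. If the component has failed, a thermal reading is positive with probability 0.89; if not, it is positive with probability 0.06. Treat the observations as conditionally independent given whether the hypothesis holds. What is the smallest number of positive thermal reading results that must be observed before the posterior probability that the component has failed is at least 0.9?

2

Prior odds: 0.053 ÷ 0.947 = 53/947.
Likelihood ratio of a positive = 0.89/0.06 = 89/6.
Target posterior odds = 0.9/0.1 = 9.
Require (89/6)ⁿ ≥ 9 ÷ (53/947) = 8523/53.
(89/6)¹ = 89/6 falls short of 8523/53 but (89/6)² = 7921/36 reaches it, so n = 2.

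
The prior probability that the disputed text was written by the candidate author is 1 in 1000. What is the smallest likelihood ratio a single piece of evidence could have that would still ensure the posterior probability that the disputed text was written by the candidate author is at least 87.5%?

Prior odds = 0.001/0.999 = 1/999.
Target odds = 0.875/0.125 = 7.
Required Bayes factor = 7 ÷ (1/999) = 6993.

6993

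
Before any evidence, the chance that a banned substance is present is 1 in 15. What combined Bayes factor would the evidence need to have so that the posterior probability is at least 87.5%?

98

Prior odds = (1/15)/(14/15) = 1/14.
Target odds = 0.875/0.125 = 7.
Required Bayes factor = 7 ÷ (1/14) = 98.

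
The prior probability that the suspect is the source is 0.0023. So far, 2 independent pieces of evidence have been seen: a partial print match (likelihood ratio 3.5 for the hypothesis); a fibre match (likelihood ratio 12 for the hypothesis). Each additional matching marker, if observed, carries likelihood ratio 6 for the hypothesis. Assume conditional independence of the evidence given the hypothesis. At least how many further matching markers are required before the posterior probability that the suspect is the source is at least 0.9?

3

Prior odds = 0.0023/0.9977 = 23/9977.
Combined Bayes factor of the evidence already in hand = 3.5 × 12 = 42.
Odds after that evidence = (23/9977) × 42 = 966/9977.
Target odds = 0.9/0.1 = 9.
Need 6ⁿ ≥ 9 ÷ (966/9977) = 29931/322.
6² = 36 falls short of 29931/322 but 6³ = 216 reaches it, so n = 3.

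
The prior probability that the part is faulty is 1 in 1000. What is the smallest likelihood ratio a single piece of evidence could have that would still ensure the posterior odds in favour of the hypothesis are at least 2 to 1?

Prior odds = 0.001/0.999 = 1/999.
Target odds = 2.
Required Bayes factor = 2 ÷ (1/999) = 1998.

1998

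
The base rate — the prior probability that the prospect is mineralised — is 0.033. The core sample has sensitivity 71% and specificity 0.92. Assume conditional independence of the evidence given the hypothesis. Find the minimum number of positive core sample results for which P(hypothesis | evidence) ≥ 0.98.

4

Prior odds: 0.033 ÷ 0.967 = 33/967.
False-positive rate = 1 − 0.92 = 0.08; likelihood ratio of a positive = 0.71/0.08 = 8.875.
Target odds: 0.98 ÷ 0.02 = 49.
Require 8.875ⁿ ≥ 49 ÷ (33/967) = 47383/33.
8.875³ = 357911/512 falls short of 47383/33 but 8.875⁴ = 25411681/4096 reaches it, so n = 4.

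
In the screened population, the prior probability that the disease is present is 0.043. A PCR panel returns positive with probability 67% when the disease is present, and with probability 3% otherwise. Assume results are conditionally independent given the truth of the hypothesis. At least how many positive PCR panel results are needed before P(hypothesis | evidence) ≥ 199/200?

Prior odds: 0.043 ÷ 0.957 = 43/957.
Likelihood ratio of a positive result = 0.67/0.03 = 67/3.
Target posterior odds = 0.995/0.005 = 199.
Require (67/3)ⁿ ≥ 199 ÷ (43/957) = 190443/43.
(67/3)² = 4489/9 falls short of 190443/43 but (67/3)³ = 300763/27 reaches it, so n = 3.

3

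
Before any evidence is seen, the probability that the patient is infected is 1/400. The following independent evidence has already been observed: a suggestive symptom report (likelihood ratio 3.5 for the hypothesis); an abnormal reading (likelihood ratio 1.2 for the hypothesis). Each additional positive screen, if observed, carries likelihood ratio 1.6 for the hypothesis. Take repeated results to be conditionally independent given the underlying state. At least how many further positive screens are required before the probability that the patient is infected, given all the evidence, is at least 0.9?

15

Prior odds = 0.0025/0.9975 = 1/399.
Combined Bayes factor of the evidence already in hand = 3.5 × 1.2 = 4.2.
Odds after that evidence = (1/399) × 4.2 = 1/95.
Target odds = 0.9/0.1 = 9.
Need 1.6ⁿ ≥ 9 ÷ (1/95) = 855.
1.6¹⁴ ≈720.576 falls short of 855 but 1.6¹⁵ ≈1152.92 reaches it, so n = 15.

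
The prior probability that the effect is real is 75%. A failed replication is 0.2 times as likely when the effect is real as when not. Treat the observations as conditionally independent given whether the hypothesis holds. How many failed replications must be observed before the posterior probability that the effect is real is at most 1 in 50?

4

Prior odds = 0.75/0.25 = 3.
Likelihood ratio per failed replication = 0.2.
Target posterior odds = 0.02/0.98 = 1/49.
Require 0.2ⁿ ≤ 1/49 ÷ 3 = 1/147.
0.2³ = 0.008 is still above 1/147 but 0.2⁴ = 0.0016 is at or below it, so n = 4.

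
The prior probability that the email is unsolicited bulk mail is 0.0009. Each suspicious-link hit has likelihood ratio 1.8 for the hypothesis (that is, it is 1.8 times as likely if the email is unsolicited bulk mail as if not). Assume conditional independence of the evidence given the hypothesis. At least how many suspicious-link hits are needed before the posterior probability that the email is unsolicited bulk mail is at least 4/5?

Prior odds = 0.0009/0.9991 = 9/9991.
Likelihood ratio per suspicious-link hit = 1.8.
Target odds: 0.8 ÷ 0.2 = 4.
Need (9/9991) × 1.8ⁿ ≥ 4, i.e. 1.8ⁿ ≥ 39964/9.
1.8¹⁴ ≈3748.13 falls short of 39964/9 but 1.8¹⁵ ≈6746.64 reaches it, so n = 15.

15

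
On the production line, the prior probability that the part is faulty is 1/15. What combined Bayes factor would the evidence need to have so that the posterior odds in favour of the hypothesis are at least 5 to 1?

Prior odds = (1/15)/(14/15) = 1/14.
Target odds = 5.
Required Bayes factor = 5 ÷ (1/14) = 70.

70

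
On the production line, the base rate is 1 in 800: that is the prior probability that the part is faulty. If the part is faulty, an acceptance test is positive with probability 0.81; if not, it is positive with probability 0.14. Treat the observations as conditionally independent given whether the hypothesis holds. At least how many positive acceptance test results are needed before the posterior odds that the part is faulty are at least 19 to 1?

6

Prior odds: 0.00125 ÷ 0.99875 = 1/799.
Likelihood ratio of a positive = 0.81/0.14 = 81/14.
Target odds = 19.
Need (1/799) × (81/14)ⁿ ≥ 19, i.e. (81/14)ⁿ ≥ 15181.
(81/14)⁵ ≈6483.13 falls short of 15181 but (81/14)⁶ ≈37509.6 reaches it, so n = 6.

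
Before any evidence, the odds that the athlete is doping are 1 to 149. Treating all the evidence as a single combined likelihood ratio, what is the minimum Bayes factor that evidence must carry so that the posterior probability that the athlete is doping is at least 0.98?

7301

Prior odds = 1/149.
Target odds = 0.98/0.02 = 49.
Required Bayes factor = 49 ÷ (1/149) = 7301.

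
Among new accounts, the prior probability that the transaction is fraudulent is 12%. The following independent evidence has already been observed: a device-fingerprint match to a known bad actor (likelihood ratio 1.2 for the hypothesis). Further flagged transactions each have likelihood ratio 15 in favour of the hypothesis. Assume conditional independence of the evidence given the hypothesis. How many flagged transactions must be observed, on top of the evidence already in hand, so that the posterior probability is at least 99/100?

3

Prior odds = 0.12/0.88 = 3/22.
Bayes factor of the evidence already in hand = 1.2.
Odds after that evidence = (3/22) × 1.2 = 9/55.
Target odds = 0.99/0.01 = 99.
Need 15ⁿ ≥ 99 ÷ (9/55) = 605.
15² = 225 falls short of 605 but 15³ = 3375 reaches it, so n = 3.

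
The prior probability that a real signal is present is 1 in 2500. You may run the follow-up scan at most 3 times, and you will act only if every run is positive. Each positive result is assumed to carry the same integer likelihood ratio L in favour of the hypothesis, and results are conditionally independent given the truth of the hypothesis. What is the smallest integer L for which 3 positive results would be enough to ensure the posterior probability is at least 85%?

25

Prior odds = 0.0004/0.9996 = 1/2499.
Target odds = 0.85/0.15 = 17/3.
Need L³ ≥ 17/3 ÷ (1/2499) = 14161.
24³ = 13824 < 14161 ≤ 15625 = 25³, so L = 25.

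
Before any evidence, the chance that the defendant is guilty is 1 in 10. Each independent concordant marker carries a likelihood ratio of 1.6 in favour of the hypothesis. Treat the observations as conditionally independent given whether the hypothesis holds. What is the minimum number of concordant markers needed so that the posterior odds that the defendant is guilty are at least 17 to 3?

Prior odds = 0.1/0.9 = 1/9.
Likelihood ratio per concordant marker = 1.6.
Target odds = 17/3.
Need (1/9) × 1.6ⁿ ≥ 17/3, i.e. 1.6ⁿ ≥ 51.
1.6⁸ = 16777216/390625 falls short of 51 but 1.6⁹ = 134217728/1953125 reaches it, so n = 9.

9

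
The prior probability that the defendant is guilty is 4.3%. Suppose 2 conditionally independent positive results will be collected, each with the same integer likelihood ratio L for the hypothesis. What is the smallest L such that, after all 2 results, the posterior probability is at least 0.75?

Prior odds = 0.043/0.957 = 43/957.
Target odds = 0.75/0.25 = 3.
Need L² ≥ 3 ÷ (43/957) = 2871/43.
8² = 64 < 2871/43 ≤ 81 = 9², so L = 9.

9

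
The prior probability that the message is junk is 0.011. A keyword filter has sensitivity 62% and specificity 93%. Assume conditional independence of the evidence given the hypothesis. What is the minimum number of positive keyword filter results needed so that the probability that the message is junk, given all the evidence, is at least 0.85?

Prior odds = 0.011/0.989 = 11/989.
False-positive rate = 1 − 0.93 = 0.07; likelihood ratio of a positive = 0.62/0.07 = 62/7.
Target odds: 0.85 ÷ 0.15 = 17/3.
Need (11/989) × (62/7)ⁿ ≥ 17/3, i.e. (62/7)ⁿ ≥ 16813/33.
(62/7)² = 3844/49 falls short of 16813/33 but (62/7)³ = 238328/343 reaches it, so n = 3.

3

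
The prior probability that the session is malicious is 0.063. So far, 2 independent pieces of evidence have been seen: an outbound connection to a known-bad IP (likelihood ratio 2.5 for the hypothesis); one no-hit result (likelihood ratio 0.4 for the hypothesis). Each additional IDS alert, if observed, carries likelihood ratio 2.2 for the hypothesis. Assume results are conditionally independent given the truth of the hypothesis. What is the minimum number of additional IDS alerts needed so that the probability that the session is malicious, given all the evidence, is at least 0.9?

Prior odds = 0.063/0.937 = 63/937.
Combined Bayes factor of the evidence already in hand = 2.5 × 0.4 = 1.
Odds after that evidence = (63/937) × 1 = 63/937.
Target odds = 0.9/0.1 = 9.
Need 2.2ⁿ ≥ 9 ÷ (63/937) = 937/7.
2.2⁶ = 1771561/15625 falls short of 937/7 but 2.2⁷ = 19487171/78125 reaches it, so n = 7.

7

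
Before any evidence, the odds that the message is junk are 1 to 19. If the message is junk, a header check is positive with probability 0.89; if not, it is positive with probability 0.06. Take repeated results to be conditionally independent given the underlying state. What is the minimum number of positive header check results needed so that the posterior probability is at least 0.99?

3

Prior odds = 1/19.
Likelihood ratio of a positive = 0.89/0.06 = 89/6.
Target posterior odds = 0.99/0.01 = 99.
Require (89/6)ⁿ ≥ 99 ÷ (1/19) = 1881.
(89/6)² = 7921/36 falls short of 1881 but (89/6)³ = 704969/216 reaches it, so n = 3.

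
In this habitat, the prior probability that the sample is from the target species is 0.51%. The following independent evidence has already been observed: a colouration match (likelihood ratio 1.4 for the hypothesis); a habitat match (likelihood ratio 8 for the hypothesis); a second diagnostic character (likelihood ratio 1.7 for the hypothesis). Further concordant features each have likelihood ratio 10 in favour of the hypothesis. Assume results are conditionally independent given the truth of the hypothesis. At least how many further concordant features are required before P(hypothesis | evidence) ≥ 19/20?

3

Prior odds = 0.0051/0.9949 = 51/9949.
Combined Bayes factor of the evidence already in hand = 1.4 × 8 × 1.7 = 19.04.
Odds after that evidence = (51/9949) × 19.04 = 24276/248725.
Target odds = 0.95/0.05 = 19.
Need 10ⁿ ≥ 19 ÷ (24276/248725) = 4725775/24276.
10² = 100 falls short of 4725775/24276 but 10³ = 1000 reaches it, so n = 3.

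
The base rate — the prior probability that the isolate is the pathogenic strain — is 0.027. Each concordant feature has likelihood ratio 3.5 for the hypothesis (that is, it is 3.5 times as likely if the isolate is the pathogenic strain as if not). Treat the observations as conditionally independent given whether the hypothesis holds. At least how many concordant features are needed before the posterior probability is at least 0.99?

7

Prior odds: 0.027 ÷ 0.973 = 27/973.
Likelihood ratio per concordant feature = 3.5.
Target odds: 0.99 ÷ 0.01 = 99.
Require 3.5ⁿ ≥ 99 ÷ (27/973) = 10703/3.
3.5⁶ = 1838.265625 falls short of 10703/3 but 3.5⁷ = 823543/128 reaches it, so n = 7.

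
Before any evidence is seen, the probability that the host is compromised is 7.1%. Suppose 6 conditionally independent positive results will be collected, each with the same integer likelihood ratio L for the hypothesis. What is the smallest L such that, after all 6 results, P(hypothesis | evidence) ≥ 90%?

Prior odds = 0.071/0.929 = 71/929.
Target odds = 0.9/0.1 = 9.
Need L⁶ ≥ 9 ÷ (71/929) = 8361/71.
2⁶ = 64 < 8361/71 ≤ 729 = 3⁶, so L = 3.

3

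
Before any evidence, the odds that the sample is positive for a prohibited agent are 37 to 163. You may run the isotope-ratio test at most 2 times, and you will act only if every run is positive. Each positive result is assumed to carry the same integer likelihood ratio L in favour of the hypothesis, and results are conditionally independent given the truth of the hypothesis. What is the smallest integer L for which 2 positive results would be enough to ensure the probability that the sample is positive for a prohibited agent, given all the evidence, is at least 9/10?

7

Prior odds = 37/163.
Target odds = 0.9/0.1 = 9.
Need L² ≥ 9 ÷ (37/163) = 1467/37.
6² = 36 < 1467/37 ≤ 49 = 7², so L = 7.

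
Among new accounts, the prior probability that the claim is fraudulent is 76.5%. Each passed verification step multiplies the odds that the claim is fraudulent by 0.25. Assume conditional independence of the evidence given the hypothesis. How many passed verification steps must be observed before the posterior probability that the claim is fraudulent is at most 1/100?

5

Prior odds: 0.765 ÷ 0.235 = 153/47.
Likelihood ratio per passed verification step = 0.25.
Target odds: 0.01 ÷ 0.99 = 1/99.
Require 0.25ⁿ ≤ 1/99 ÷ (153/47) = 47/15147.
0.25⁴ = 0.00390625 is still above 47/15147 but 0.25⁵ = 1/1024 is at or below it, so n = 5.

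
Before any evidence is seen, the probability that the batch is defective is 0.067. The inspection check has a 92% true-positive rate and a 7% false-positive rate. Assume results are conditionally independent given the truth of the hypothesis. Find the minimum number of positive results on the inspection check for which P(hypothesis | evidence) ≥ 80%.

Prior odds = 0.067/0.933 = 67/933.
Likelihood ratio of a positive result = 0.92/0.07 = 92/7.
Target odds: 0.8 ÷ 0.2 = 4.
Require (92/7)ⁿ ≥ 4 ÷ (67/933) = 3732/67.
(92/7)¹ = 92/7 falls short of 3732/67 but (92/7)² = 8464/49 reaches it, so n = 2.

2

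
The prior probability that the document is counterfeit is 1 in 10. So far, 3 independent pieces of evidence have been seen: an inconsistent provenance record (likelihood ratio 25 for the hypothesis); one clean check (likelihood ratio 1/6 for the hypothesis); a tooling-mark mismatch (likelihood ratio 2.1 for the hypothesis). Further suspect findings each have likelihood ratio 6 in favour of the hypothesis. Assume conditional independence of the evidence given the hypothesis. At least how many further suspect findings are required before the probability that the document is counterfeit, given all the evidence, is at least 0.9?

2

Prior odds = 0.1/0.9 = 1/9.
Combined Bayes factor of the evidence already in hand = 25 × (1/6) × 2.1 = 8.75.
Odds after that evidence = (1/9) × 8.75 = 35/36.
Target odds = 0.9/0.1 = 9.
Need 6ⁿ ≥ 9 ÷ (35/36) = 324/35.
6¹ = 6 falls short of 324/35 but 6² = 36 reaches it, so n = 2.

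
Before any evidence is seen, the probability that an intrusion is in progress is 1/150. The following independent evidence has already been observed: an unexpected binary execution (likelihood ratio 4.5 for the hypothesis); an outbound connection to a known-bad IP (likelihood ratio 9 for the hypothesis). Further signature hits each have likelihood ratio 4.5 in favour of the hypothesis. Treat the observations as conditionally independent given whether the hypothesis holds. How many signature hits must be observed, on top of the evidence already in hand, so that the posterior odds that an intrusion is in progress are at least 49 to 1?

4

Prior odds = (1/150)/(149/150) = 1/149.
Combined Bayes factor of the evidence already in hand = 4.5 × 9 = 40.5.
Odds after that evidence = (1/149) × 40.5 = 81/298.
Target odds = 49.
Need 4.5ⁿ ≥ 49 ÷ (81/298) = 14602/81.
4.5³ = 91.125 falls short of 14602/81 but 4.5⁴ = 410.0625 reaches it, so n = 4.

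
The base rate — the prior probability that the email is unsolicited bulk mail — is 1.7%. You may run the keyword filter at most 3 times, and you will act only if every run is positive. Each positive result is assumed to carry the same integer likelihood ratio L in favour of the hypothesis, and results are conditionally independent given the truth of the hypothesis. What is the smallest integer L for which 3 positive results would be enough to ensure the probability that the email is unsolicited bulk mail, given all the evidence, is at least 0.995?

23

Prior odds = 0.017/0.983 = 17/983.
Target odds = 0.995/0.005 = 199.
Need L³ ≥ 199 ÷ (17/983) = 195617/17.
22³ = 10648 < 195617/17 ≤ 12167 = 23³, so L = 23.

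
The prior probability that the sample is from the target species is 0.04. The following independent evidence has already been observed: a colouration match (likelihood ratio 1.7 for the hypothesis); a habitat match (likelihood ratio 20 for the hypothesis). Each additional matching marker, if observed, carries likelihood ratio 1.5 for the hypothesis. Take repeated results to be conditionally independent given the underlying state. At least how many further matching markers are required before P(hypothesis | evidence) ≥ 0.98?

Prior odds = 0.04/0.96 = 1/24.
Combined Bayes factor of the evidence already in hand = 1.7 × 20 = 34.
Odds after that evidence = (1/24) × 34 = 17/12.
Target odds = 0.98/0.02 = 49.
Need 1.5ⁿ ≥ 49 ÷ (17/12) = 588/17.
1.5⁸ = 25.62890625 falls short of 588/17 but 1.5⁹ = 19683/512 reaches it, so n = 9.

9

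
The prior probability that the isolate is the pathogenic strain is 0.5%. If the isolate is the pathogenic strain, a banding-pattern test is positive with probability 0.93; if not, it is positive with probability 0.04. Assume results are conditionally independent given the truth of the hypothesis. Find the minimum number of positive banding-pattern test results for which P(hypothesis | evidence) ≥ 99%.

4

Prior odds = 0.005/0.995 = 1/199.
Likelihood ratio of a positive = 0.93/0.04 = 23.25.
Target odds: 0.99 ÷ 0.01 = 99.
Need (1/199) × 23.25ⁿ ≥ 99, i.e. 23.25ⁿ ≥ 19701.
23.25³ = 804357/64 falls short of 19701 but 23.25⁴ = 74805201/256 reaches it, so n = 4.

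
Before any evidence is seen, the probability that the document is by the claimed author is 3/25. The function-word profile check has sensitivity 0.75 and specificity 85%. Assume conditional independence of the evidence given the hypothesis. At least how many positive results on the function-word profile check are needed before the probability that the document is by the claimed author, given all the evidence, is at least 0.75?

Prior odds = 0.12/0.88 = 3/22.
False-positive rate = 1 − 0.85 = 0.15; likelihood ratio of a positive = 0.75/0.15 = 5.
Target posterior odds = 0.75/0.25 = 3.
Require 5ⁿ ≥ 3 ÷ (3/22) = 22.
5¹ = 5 falls short of 22 but 5² = 25 reaches it, so n = 2.

2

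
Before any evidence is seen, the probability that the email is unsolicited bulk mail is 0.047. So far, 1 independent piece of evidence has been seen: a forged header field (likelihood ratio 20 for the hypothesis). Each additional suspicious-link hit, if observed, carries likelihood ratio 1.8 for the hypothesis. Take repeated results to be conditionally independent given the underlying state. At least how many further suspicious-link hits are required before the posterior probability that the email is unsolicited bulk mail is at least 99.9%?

Prior odds = 0.047/0.953 = 47/953.
Bayes factor of the evidence already in hand = 20.
Odds after that evidence = (47/953) × 20 = 940/953.
Target odds = 0.999/0.001 = 999.
Need 1.8ⁿ ≥ 999 ÷ (940/953) = 952047/940.
1.8¹¹ ≈642.684 falls short of 952047/940 but 1.8¹² ≈1156.83 reaches it, so n = 12.

12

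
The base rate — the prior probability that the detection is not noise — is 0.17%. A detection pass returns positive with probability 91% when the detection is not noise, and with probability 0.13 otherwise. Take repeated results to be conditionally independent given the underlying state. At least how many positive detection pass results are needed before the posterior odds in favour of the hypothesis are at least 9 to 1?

Prior odds = 0.0017/0.9983 = 17/9983.
Likelihood ratio of a positive result = 0.91/0.13 = 7.
Target odds = 9.
Need (17/9983) × 7ⁿ ≥ 9, i.e. 7ⁿ ≥ 89847/17.
7⁴ = 2401 falls short of 89847/17 but 7⁵ = 16807 reaches it, so n = 5.

5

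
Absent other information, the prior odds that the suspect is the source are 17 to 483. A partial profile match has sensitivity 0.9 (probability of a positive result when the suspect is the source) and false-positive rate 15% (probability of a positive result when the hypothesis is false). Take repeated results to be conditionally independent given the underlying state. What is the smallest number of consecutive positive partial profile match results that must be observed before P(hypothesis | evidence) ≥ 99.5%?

5

Prior odds = 17/483.
Likelihood ratio of a positive result = 0.9/0.15 = 6.
Target posterior odds = 0.995/0.005 = 199.
Need (17/483) × 6ⁿ ≥ 199, i.e. 6ⁿ ≥ 96117/17.
6⁴ = 1296 falls short of 96117/17 but 6⁵ = 7776 reaches it, so n = 5.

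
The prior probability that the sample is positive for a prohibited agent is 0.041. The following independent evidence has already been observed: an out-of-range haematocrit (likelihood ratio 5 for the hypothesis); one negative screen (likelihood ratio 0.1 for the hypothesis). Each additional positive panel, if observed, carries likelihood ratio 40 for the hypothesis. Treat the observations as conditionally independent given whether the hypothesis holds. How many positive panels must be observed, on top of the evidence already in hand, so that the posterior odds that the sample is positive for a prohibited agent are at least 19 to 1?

Prior odds = 0.041/0.959 = 41/959.
Combined Bayes factor of the evidence already in hand = 5 × 0.1 = 0.5.
Odds after that evidence = (41/959) × 0.5 = 41/1918.
Target odds = 19.
Need 40ⁿ ≥ 19 ÷ (41/1918) = 36442/41.
40¹ = 40 falls short of 36442/41 but 40² = 1600 reaches it, so n = 2.

2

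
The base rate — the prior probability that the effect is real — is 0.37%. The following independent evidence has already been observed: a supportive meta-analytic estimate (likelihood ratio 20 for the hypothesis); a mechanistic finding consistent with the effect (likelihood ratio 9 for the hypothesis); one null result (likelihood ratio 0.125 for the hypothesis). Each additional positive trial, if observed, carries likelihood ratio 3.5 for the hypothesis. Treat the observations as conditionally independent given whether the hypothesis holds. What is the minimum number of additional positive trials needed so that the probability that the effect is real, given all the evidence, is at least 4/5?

4

Prior odds = 0.0037/0.9963 = 37/9963.
Combined Bayes factor of the evidence already in hand = 20 × 9 × 0.125 = 22.5.
Odds after that evidence = (37/9963) × 22.5 = 185/2214.
Target odds = 0.8/0.2 = 4.
Need 3.5ⁿ ≥ 4 ÷ (185/2214) = 8856/185.
3.5³ = 42.875 falls short of 8856/185 but 3.5⁴ = 150.0625 reaches it, so n = 4.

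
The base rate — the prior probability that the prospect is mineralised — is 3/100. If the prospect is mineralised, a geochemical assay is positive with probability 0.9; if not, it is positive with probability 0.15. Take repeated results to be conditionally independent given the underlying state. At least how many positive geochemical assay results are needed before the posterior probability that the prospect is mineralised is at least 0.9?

Prior odds: 0.03 ÷ 0.97 = 3/97.
Likelihood ratio of a positive = 0.9/0.15 = 6.
Target odds: 0.9 ÷ 0.1 = 9.
Require 6ⁿ ≥ 9 ÷ (3/97) = 291.
6³ = 216 falls short of 291 but 6⁴ = 1296 reaches it, so n = 4.

4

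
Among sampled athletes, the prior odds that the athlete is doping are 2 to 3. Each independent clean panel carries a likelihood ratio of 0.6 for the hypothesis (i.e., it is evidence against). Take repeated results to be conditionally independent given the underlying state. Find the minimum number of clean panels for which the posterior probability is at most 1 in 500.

Prior odds = 2/3.
Likelihood ratio per clean panel = 0.6.
Target posterior odds = 0.002/0.998 = 1/499.
Require 0.6ⁿ ≤ 1/499 ÷ (2/3) = 3/998.
0.6¹¹ = 177147/48828125 is still above 3/998 but 0.6¹² = 531441/244140625 is at or below it, so n = 12.

12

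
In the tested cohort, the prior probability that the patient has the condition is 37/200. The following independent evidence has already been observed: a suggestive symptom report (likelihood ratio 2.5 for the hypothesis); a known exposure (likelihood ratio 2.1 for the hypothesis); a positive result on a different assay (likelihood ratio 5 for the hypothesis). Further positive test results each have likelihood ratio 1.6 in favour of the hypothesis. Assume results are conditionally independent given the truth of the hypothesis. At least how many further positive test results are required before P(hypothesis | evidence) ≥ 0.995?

8

Prior odds = 0.185/0.815 = 37/163.
Combined Bayes factor of the evidence already in hand = 2.5 × 2.1 × 5 = 26.25.
Odds after that evidence = (37/163) × 26.25 = 3885/652.
Target odds = 0.995/0.005 = 199.
Need 1.6ⁿ ≥ 199 ÷ (3885/652) = 129748/3885.
1.6⁷ = 2097152/78125 falls short of 129748/3885 but 1.6⁸ = 16777216/390625 reaches it, so n = 8.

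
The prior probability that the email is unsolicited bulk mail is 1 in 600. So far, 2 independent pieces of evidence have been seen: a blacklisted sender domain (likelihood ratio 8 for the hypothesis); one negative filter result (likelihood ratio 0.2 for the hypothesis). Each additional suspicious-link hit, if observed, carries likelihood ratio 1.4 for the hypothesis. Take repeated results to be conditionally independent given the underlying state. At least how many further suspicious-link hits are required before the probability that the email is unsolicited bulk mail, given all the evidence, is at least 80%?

Prior odds = (1/600)/(599/600) = 1/599.
Combined Bayes factor of the evidence already in hand = 8 × 0.2 = 1.6.
Odds after that evidence = (1/599) × 1.6 = 8/2995.
Target odds = 0.8/0.2 = 4.
Need 1.4ⁿ ≥ 4 ÷ (8/2995) = 1497.5.
1.4²¹ ≈1171.36 falls short of 1497.5 but 1.4²² ≈1639.9 reaches it, so n = 22.

22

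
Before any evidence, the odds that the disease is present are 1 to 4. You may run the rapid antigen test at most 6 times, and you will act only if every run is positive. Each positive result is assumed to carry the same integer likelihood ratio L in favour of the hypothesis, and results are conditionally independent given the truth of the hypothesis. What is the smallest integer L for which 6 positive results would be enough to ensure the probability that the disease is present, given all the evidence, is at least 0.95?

3

Prior odds = 0.25.
Target odds = 0.95/0.05 = 19.
Need L⁶ ≥ 19 ÷ 0.25 = 76.
2⁶ = 64 < 76 ≤ 729 = 3⁶, so L = 3.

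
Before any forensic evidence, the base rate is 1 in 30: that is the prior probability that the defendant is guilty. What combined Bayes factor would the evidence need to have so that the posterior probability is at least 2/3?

Prior odds = (1/30)/(29/30) = 1/29.
Target odds = (2/3)/(1/3) = 2.
Required Bayes factor = 2 ÷ (1/29) = 58.

58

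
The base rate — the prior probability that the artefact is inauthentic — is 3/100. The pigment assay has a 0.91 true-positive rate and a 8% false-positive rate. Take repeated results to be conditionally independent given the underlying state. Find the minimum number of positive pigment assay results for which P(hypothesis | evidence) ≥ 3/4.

Prior odds = 0.03/0.97 = 3/97.
Likelihood ratio of a positive result = 0.91/0.08 = 11.375.
Target posterior odds = 0.75/0.25 = 3.
Need (3/97) × 11.375ⁿ ≥ 3, i.e. 11.375ⁿ ≥ 97.
11.375¹ = 11.375 falls short of 97 but 11.375² = 129.390625 reaches it, so n = 2.

2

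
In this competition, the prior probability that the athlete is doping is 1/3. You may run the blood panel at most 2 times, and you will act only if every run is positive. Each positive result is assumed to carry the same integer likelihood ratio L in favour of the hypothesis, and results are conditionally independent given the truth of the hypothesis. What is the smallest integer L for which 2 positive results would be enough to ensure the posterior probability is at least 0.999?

45

Prior odds = (1/3)/(2/3) = 0.5.
Target odds = 0.999/0.001 = 999.
Need L² ≥ 999 ÷ 0.5 = 1998.
44² = 1936 < 1998 ≤ 2025 = 45², so L = 45.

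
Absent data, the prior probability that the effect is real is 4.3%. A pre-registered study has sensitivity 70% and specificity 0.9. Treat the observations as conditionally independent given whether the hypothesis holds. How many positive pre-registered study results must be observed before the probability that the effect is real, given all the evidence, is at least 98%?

Prior odds = 0.043/0.957 = 43/957.
False-positive rate = 1 − 0.9 = 0.1; likelihood ratio of a positive = 0.7/0.1 = 7.
Target posterior odds = 0.98/0.02 = 49.
Need (43/957) × 7ⁿ ≥ 49, i.e. 7ⁿ ≥ 46893/43.
7³ = 343 falls short of 46893/43 but 7⁴ = 2401 reaches it, so n = 4.

4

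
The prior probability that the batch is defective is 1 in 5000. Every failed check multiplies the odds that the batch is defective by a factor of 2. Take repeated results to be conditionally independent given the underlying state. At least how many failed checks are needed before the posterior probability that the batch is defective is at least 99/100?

19

Prior odds: 0.0002 ÷ 0.9998 = 1/4999.
Likelihood ratio per failed check = 2.
Target odds: 0.99 ÷ 0.01 = 99.
Require 2ⁿ ≥ 99 ÷ (1/4999) = 494901.
2¹⁸ = 262144 falls short of 494901 but 2¹⁹ = 524288 reaches it, so n = 19.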